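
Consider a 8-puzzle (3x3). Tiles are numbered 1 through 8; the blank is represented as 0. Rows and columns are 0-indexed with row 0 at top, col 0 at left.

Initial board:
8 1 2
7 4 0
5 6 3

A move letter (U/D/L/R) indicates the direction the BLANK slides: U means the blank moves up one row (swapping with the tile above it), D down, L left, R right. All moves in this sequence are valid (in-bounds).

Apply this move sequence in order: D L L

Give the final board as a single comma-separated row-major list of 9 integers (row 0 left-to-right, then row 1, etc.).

Answer: 8, 1, 2, 7, 4, 3, 0, 5, 6

Derivation:
After move 1 (D):
8 1 2
7 4 3
5 6 0

After move 2 (L):
8 1 2
7 4 3
5 0 6

After move 3 (L):
8 1 2
7 4 3
0 5 6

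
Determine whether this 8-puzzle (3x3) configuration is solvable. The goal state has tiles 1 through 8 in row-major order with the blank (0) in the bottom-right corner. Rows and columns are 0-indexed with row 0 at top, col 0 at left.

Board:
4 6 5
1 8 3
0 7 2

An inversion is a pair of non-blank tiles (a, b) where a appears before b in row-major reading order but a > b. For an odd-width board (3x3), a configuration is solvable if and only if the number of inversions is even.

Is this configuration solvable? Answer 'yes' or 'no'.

Answer: no

Derivation:
Inversions (pairs i<j in row-major order where tile[i] > tile[j] > 0): 15
15 is odd, so the puzzle is not solvable.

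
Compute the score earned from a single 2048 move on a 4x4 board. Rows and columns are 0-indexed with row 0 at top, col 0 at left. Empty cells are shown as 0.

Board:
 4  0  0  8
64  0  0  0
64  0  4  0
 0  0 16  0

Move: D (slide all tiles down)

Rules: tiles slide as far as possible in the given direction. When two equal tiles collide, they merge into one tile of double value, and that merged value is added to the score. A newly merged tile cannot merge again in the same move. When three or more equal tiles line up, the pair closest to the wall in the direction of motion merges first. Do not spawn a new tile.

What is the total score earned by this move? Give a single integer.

Answer: 128

Derivation:
Slide down:
col 0: [4, 64, 64, 0] -> [0, 0, 4, 128]  score +128 (running 128)
col 1: [0, 0, 0, 0] -> [0, 0, 0, 0]  score +0 (running 128)
col 2: [0, 0, 4, 16] -> [0, 0, 4, 16]  score +0 (running 128)
col 3: [8, 0, 0, 0] -> [0, 0, 0, 8]  score +0 (running 128)
Board after move:
  0   0   0   0
  0   0   0   0
  4   0   4   0
128   0  16   8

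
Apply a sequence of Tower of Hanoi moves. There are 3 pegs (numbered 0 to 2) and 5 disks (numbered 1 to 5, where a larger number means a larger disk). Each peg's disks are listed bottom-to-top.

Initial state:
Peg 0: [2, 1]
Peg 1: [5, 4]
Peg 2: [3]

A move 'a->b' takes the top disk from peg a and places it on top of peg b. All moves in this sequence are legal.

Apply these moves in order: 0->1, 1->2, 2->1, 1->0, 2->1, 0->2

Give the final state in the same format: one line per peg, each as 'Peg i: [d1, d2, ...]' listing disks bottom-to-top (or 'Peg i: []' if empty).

Answer: Peg 0: [2]
Peg 1: [5, 4, 3]
Peg 2: [1]

Derivation:
After move 1 (0->1):
Peg 0: [2]
Peg 1: [5, 4, 1]
Peg 2: [3]

After move 2 (1->2):
Peg 0: [2]
Peg 1: [5, 4]
Peg 2: [3, 1]

After move 3 (2->1):
Peg 0: [2]
Peg 1: [5, 4, 1]
Peg 2: [3]

After move 4 (1->0):
Peg 0: [2, 1]
Peg 1: [5, 4]
Peg 2: [3]

After move 5 (2->1):
Peg 0: [2, 1]
Peg 1: [5, 4, 3]
Peg 2: []

After move 6 (0->2):
Peg 0: [2]
Peg 1: [5, 4, 3]
Peg 2: [1]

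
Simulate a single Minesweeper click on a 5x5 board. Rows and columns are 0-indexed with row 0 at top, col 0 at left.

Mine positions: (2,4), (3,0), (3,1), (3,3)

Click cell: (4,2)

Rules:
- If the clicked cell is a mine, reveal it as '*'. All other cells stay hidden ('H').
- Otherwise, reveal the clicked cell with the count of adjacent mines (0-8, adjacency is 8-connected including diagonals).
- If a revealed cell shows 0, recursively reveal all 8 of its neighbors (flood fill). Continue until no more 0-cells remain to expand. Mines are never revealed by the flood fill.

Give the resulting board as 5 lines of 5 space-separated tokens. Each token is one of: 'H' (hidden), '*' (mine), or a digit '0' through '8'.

H H H H H
H H H H H
H H H H H
H H H H H
H H 2 H H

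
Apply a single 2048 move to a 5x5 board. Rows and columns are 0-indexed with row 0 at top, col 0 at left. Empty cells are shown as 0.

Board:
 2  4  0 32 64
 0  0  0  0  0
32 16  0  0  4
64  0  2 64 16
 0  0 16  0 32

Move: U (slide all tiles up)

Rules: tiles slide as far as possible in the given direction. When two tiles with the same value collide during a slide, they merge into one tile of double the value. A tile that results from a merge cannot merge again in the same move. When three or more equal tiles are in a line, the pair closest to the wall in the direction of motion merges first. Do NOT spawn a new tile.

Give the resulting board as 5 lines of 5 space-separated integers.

Answer:  2  4  2 32 64
32 16 16 64  4
64  0  0  0 16
 0  0  0  0 32
 0  0  0  0  0

Derivation:
Slide up:
col 0: [2, 0, 32, 64, 0] -> [2, 32, 64, 0, 0]
col 1: [4, 0, 16, 0, 0] -> [4, 16, 0, 0, 0]
col 2: [0, 0, 0, 2, 16] -> [2, 16, 0, 0, 0]
col 3: [32, 0, 0, 64, 0] -> [32, 64, 0, 0, 0]
col 4: [64, 0, 4, 16, 32] -> [64, 4, 16, 32, 0]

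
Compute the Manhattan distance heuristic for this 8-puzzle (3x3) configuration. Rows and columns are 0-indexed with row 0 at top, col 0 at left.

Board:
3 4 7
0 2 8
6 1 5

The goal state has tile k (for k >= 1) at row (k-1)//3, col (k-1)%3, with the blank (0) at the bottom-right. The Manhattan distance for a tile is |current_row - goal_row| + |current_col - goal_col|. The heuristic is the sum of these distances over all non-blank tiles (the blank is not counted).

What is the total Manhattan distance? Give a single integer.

Answer: 19

Derivation:
Tile 3: (0,0)->(0,2) = 2
Tile 4: (0,1)->(1,0) = 2
Tile 7: (0,2)->(2,0) = 4
Tile 2: (1,1)->(0,1) = 1
Tile 8: (1,2)->(2,1) = 2
Tile 6: (2,0)->(1,2) = 3
Tile 1: (2,1)->(0,0) = 3
Tile 5: (2,2)->(1,1) = 2
Sum: 2 + 2 + 4 + 1 + 2 + 3 + 3 + 2 = 19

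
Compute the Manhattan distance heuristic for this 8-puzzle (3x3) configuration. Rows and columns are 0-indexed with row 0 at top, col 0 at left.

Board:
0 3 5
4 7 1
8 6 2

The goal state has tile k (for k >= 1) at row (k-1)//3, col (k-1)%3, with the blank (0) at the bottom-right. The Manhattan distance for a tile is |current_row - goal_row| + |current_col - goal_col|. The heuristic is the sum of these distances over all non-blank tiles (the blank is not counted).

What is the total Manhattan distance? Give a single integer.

Tile 3: (0,1)->(0,2) = 1
Tile 5: (0,2)->(1,1) = 2
Tile 4: (1,0)->(1,0) = 0
Tile 7: (1,1)->(2,0) = 2
Tile 1: (1,2)->(0,0) = 3
Tile 8: (2,0)->(2,1) = 1
Tile 6: (2,1)->(1,2) = 2
Tile 2: (2,2)->(0,1) = 3
Sum: 1 + 2 + 0 + 2 + 3 + 1 + 2 + 3 = 14

Answer: 14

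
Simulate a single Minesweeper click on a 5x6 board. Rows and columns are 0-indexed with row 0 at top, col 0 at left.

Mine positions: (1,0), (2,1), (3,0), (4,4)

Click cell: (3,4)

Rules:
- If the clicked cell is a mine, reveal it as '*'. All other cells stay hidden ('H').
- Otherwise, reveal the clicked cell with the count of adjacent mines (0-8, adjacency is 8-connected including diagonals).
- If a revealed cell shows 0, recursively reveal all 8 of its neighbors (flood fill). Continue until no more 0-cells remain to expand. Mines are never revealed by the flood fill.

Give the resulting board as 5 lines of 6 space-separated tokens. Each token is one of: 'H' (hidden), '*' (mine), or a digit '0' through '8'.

H H H H H H
H H H H H H
H H H H H H
H H H H 1 H
H H H H H H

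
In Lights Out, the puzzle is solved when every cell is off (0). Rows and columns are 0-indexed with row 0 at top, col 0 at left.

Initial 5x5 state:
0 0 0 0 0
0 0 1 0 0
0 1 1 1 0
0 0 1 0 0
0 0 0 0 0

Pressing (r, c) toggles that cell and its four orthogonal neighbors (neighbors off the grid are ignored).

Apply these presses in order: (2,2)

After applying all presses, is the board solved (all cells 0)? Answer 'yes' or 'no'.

Answer: yes

Derivation:
After press 1 at (2,2):
0 0 0 0 0
0 0 0 0 0
0 0 0 0 0
0 0 0 0 0
0 0 0 0 0

Lights still on: 0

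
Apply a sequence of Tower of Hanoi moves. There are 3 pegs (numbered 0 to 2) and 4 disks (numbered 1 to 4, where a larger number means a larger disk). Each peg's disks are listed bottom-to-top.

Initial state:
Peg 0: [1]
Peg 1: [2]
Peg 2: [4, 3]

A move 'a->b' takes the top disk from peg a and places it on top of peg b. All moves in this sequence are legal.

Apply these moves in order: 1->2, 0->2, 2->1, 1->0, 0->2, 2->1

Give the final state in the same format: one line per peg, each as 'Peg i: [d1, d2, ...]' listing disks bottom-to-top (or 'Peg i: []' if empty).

Answer: Peg 0: []
Peg 1: [1]
Peg 2: [4, 3, 2]

Derivation:
After move 1 (1->2):
Peg 0: [1]
Peg 1: []
Peg 2: [4, 3, 2]

After move 2 (0->2):
Peg 0: []
Peg 1: []
Peg 2: [4, 3, 2, 1]

After move 3 (2->1):
Peg 0: []
Peg 1: [1]
Peg 2: [4, 3, 2]

After move 4 (1->0):
Peg 0: [1]
Peg 1: []
Peg 2: [4, 3, 2]

After move 5 (0->2):
Peg 0: []
Peg 1: []
Peg 2: [4, 3, 2, 1]

After move 6 (2->1):
Peg 0: []
Peg 1: [1]
Peg 2: [4, 3, 2]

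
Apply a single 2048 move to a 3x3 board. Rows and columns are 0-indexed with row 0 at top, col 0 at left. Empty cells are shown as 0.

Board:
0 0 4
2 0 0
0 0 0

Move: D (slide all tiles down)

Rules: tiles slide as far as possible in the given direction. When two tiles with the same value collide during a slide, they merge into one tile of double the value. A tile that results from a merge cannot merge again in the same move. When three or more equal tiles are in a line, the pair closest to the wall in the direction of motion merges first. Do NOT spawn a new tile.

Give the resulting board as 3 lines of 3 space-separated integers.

Answer: 0 0 0
0 0 0
2 0 4

Derivation:
Slide down:
col 0: [0, 2, 0] -> [0, 0, 2]
col 1: [0, 0, 0] -> [0, 0, 0]
col 2: [4, 0, 0] -> [0, 0, 4]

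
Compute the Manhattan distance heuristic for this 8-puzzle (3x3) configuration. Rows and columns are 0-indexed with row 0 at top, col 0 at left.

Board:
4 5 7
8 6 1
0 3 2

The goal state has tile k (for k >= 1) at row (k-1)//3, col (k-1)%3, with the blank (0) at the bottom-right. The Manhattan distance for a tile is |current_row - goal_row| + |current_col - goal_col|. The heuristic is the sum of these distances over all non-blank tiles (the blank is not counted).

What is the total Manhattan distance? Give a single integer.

Tile 4: (0,0)->(1,0) = 1
Tile 5: (0,1)->(1,1) = 1
Tile 7: (0,2)->(2,0) = 4
Tile 8: (1,0)->(2,1) = 2
Tile 6: (1,1)->(1,2) = 1
Tile 1: (1,2)->(0,0) = 3
Tile 3: (2,1)->(0,2) = 3
Tile 2: (2,2)->(0,1) = 3
Sum: 1 + 1 + 4 + 2 + 1 + 3 + 3 + 3 = 18

Answer: 18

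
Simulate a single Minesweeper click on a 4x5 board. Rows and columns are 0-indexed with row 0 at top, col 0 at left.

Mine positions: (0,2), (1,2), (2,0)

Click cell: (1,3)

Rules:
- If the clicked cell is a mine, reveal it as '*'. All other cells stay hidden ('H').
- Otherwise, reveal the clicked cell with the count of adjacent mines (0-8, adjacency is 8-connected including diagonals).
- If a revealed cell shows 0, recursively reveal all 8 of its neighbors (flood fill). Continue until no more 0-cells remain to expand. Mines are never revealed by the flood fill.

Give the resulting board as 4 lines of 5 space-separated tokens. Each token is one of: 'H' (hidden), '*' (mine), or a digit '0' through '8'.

H H H H H
H H H 2 H
H H H H H
H H H H H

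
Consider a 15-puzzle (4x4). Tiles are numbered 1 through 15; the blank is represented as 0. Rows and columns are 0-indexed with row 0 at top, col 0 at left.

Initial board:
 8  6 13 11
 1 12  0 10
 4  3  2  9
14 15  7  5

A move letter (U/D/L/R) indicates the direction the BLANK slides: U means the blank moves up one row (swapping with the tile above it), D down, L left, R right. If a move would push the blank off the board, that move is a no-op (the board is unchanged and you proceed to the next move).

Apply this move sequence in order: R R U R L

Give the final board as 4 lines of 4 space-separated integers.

After move 1 (R):
 8  6 13 11
 1 12 10  0
 4  3  2  9
14 15  7  5

After move 2 (R):
 8  6 13 11
 1 12 10  0
 4  3  2  9
14 15  7  5

After move 3 (U):
 8  6 13  0
 1 12 10 11
 4  3  2  9
14 15  7  5

After move 4 (R):
 8  6 13  0
 1 12 10 11
 4  3  2  9
14 15  7  5

After move 5 (L):
 8  6  0 13
 1 12 10 11
 4  3  2  9
14 15  7  5

Answer:  8  6  0 13
 1 12 10 11
 4  3  2  9
14 15  7  5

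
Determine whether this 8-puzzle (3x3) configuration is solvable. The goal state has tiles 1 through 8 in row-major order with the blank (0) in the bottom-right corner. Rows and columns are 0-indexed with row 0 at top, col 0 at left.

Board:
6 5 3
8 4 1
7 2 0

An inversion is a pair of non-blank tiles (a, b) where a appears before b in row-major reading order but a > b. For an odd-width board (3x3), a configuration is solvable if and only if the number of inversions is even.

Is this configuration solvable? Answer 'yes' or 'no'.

Inversions (pairs i<j in row-major order where tile[i] > tile[j] > 0): 18
18 is even, so the puzzle is solvable.

Answer: yes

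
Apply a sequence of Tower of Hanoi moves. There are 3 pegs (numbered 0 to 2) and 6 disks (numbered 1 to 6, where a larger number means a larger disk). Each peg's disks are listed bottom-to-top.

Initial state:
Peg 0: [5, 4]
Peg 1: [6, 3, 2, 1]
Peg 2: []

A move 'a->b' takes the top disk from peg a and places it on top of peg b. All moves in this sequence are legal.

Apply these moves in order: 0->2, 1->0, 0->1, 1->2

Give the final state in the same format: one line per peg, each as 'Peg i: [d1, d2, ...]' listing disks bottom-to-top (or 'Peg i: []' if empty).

Answer: Peg 0: [5]
Peg 1: [6, 3, 2]
Peg 2: [4, 1]

Derivation:
After move 1 (0->2):
Peg 0: [5]
Peg 1: [6, 3, 2, 1]
Peg 2: [4]

After move 2 (1->0):
Peg 0: [5, 1]
Peg 1: [6, 3, 2]
Peg 2: [4]

After move 3 (0->1):
Peg 0: [5]
Peg 1: [6, 3, 2, 1]
Peg 2: [4]

After move 4 (1->2):
Peg 0: [5]
Peg 1: [6, 3, 2]
Peg 2: [4, 1]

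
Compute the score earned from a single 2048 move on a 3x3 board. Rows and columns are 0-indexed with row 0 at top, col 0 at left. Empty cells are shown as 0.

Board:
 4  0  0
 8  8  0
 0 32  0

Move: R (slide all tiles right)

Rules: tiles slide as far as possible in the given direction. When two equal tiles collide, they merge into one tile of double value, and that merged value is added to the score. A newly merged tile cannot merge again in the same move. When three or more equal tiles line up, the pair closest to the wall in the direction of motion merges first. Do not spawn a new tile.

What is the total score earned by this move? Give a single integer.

Answer: 16

Derivation:
Slide right:
row 0: [4, 0, 0] -> [0, 0, 4]  score +0 (running 0)
row 1: [8, 8, 0] -> [0, 0, 16]  score +16 (running 16)
row 2: [0, 32, 0] -> [0, 0, 32]  score +0 (running 16)
Board after move:
 0  0  4
 0  0 16
 0  0 32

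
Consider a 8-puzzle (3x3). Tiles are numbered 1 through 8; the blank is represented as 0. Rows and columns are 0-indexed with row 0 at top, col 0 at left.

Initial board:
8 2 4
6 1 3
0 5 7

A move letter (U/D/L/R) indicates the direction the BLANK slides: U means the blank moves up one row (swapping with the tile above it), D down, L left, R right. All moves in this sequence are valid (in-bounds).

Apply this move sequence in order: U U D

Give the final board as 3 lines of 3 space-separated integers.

Answer: 8 2 4
0 1 3
6 5 7

Derivation:
After move 1 (U):
8 2 4
0 1 3
6 5 7

After move 2 (U):
0 2 4
8 1 3
6 5 7

After move 3 (D):
8 2 4
0 1 3
6 5 7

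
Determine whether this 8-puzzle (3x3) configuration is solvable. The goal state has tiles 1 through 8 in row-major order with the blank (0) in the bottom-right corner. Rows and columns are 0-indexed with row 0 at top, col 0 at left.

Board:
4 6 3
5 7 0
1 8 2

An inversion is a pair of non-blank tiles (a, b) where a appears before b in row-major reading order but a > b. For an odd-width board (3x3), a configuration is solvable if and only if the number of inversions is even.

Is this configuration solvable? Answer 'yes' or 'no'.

Answer: yes

Derivation:
Inversions (pairs i<j in row-major order where tile[i] > tile[j] > 0): 14
14 is even, so the puzzle is solvable.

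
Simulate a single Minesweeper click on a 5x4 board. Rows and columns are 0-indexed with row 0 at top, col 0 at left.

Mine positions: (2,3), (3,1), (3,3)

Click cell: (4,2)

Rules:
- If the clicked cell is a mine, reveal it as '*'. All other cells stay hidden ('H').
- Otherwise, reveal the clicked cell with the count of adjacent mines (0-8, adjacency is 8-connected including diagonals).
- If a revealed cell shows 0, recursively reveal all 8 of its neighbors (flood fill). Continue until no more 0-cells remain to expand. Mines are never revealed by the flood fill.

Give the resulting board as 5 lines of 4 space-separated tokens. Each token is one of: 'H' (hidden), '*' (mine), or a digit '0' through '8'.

H H H H
H H H H
H H H H
H H H H
H H 2 H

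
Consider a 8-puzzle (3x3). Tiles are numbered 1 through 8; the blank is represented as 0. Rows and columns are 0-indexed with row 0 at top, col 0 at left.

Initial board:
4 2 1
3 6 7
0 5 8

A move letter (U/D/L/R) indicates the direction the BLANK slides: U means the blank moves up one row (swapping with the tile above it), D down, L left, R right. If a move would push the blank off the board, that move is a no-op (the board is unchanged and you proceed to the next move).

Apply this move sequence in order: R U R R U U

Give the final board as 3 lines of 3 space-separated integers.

Answer: 4 2 0
3 7 1
5 6 8

Derivation:
After move 1 (R):
4 2 1
3 6 7
5 0 8

After move 2 (U):
4 2 1
3 0 7
5 6 8

After move 3 (R):
4 2 1
3 7 0
5 6 8

After move 4 (R):
4 2 1
3 7 0
5 6 8

After move 5 (U):
4 2 0
3 7 1
5 6 8

After move 6 (U):
4 2 0
3 7 1
5 6 8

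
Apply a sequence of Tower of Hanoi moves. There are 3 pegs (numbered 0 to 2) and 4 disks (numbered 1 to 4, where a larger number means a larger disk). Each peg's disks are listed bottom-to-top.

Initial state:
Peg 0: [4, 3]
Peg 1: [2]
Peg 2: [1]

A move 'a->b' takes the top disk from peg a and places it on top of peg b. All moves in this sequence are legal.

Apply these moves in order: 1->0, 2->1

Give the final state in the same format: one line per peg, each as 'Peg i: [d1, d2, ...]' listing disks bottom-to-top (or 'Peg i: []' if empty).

After move 1 (1->0):
Peg 0: [4, 3, 2]
Peg 1: []
Peg 2: [1]

After move 2 (2->1):
Peg 0: [4, 3, 2]
Peg 1: [1]
Peg 2: []

Answer: Peg 0: [4, 3, 2]
Peg 1: [1]
Peg 2: []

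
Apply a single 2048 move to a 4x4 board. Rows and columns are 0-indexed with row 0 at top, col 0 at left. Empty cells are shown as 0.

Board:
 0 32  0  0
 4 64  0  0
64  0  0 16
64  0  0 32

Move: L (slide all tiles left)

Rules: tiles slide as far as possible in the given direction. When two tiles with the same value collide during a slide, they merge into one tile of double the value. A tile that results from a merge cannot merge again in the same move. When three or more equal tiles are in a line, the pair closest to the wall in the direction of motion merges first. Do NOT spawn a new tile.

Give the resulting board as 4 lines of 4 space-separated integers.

Slide left:
row 0: [0, 32, 0, 0] -> [32, 0, 0, 0]
row 1: [4, 64, 0, 0] -> [4, 64, 0, 0]
row 2: [64, 0, 0, 16] -> [64, 16, 0, 0]
row 3: [64, 0, 0, 32] -> [64, 32, 0, 0]

Answer: 32  0  0  0
 4 64  0  0
64 16  0  0
64 32  0  0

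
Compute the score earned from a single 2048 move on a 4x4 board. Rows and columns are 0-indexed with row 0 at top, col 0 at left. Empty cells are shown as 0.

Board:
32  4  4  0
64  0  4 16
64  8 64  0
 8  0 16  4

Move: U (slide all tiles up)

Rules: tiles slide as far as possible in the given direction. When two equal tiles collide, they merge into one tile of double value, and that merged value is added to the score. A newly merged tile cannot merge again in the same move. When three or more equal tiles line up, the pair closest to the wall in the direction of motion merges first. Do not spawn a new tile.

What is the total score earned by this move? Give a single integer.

Slide up:
col 0: [32, 64, 64, 8] -> [32, 128, 8, 0]  score +128 (running 128)
col 1: [4, 0, 8, 0] -> [4, 8, 0, 0]  score +0 (running 128)
col 2: [4, 4, 64, 16] -> [8, 64, 16, 0]  score +8 (running 136)
col 3: [0, 16, 0, 4] -> [16, 4, 0, 0]  score +0 (running 136)
Board after move:
 32   4   8  16
128   8  64   4
  8   0  16   0
  0   0   0   0

Answer: 136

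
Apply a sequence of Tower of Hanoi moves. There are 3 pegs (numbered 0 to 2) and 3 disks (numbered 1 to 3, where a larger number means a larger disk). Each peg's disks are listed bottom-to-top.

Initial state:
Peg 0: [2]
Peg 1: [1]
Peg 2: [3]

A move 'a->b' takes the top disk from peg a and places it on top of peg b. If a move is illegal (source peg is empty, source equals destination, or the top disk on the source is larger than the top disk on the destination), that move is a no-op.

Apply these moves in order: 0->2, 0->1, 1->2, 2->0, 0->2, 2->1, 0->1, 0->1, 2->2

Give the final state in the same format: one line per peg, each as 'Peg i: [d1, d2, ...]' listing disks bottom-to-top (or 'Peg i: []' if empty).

Answer: Peg 0: []
Peg 1: [1]
Peg 2: [3, 2]

Derivation:
After move 1 (0->2):
Peg 0: []
Peg 1: [1]
Peg 2: [3, 2]

After move 2 (0->1):
Peg 0: []
Peg 1: [1]
Peg 2: [3, 2]

After move 3 (1->2):
Peg 0: []
Peg 1: []
Peg 2: [3, 2, 1]

After move 4 (2->0):
Peg 0: [1]
Peg 1: []
Peg 2: [3, 2]

After move 5 (0->2):
Peg 0: []
Peg 1: []
Peg 2: [3, 2, 1]

After move 6 (2->1):
Peg 0: []
Peg 1: [1]
Peg 2: [3, 2]

After move 7 (0->1):
Peg 0: []
Peg 1: [1]
Peg 2: [3, 2]

After move 8 (0->1):
Peg 0: []
Peg 1: [1]
Peg 2: [3, 2]

After move 9 (2->2):
Peg 0: []
Peg 1: [1]
Peg 2: [3, 2]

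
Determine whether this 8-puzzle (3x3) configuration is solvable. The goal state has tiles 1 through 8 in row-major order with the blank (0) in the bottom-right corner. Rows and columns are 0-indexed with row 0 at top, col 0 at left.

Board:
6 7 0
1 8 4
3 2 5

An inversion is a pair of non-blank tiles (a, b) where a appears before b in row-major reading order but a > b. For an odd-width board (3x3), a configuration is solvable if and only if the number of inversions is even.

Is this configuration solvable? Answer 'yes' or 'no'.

Answer: no

Derivation:
Inversions (pairs i<j in row-major order where tile[i] > tile[j] > 0): 17
17 is odd, so the puzzle is not solvable.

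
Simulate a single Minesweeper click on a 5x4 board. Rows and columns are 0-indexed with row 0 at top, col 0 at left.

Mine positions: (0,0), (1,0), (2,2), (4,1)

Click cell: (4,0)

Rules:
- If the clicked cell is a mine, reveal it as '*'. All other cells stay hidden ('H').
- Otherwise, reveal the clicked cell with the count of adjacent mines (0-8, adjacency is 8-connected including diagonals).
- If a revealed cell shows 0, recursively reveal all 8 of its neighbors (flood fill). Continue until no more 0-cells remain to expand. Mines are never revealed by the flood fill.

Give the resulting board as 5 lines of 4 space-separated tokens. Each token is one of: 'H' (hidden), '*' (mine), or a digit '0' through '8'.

H H H H
H H H H
H H H H
H H H H
1 H H H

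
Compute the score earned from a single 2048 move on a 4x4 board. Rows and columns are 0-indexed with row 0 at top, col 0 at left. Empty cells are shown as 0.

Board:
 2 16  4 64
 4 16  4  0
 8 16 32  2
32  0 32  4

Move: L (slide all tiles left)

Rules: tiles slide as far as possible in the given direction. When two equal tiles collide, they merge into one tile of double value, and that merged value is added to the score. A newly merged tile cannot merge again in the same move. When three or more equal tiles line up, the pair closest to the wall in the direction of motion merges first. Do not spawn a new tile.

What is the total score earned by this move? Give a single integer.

Slide left:
row 0: [2, 16, 4, 64] -> [2, 16, 4, 64]  score +0 (running 0)
row 1: [4, 16, 4, 0] -> [4, 16, 4, 0]  score +0 (running 0)
row 2: [8, 16, 32, 2] -> [8, 16, 32, 2]  score +0 (running 0)
row 3: [32, 0, 32, 4] -> [64, 4, 0, 0]  score +64 (running 64)
Board after move:
 2 16  4 64
 4 16  4  0
 8 16 32  2
64  4  0  0

Answer: 64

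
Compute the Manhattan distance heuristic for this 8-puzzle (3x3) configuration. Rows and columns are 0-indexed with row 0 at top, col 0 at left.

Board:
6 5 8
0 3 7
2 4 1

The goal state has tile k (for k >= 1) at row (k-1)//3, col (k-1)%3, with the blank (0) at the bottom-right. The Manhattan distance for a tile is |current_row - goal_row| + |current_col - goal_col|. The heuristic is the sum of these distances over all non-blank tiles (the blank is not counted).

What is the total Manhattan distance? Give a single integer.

Answer: 21

Derivation:
Tile 6: at (0,0), goal (1,2), distance |0-1|+|0-2| = 3
Tile 5: at (0,1), goal (1,1), distance |0-1|+|1-1| = 1
Tile 8: at (0,2), goal (2,1), distance |0-2|+|2-1| = 3
Tile 3: at (1,1), goal (0,2), distance |1-0|+|1-2| = 2
Tile 7: at (1,2), goal (2,0), distance |1-2|+|2-0| = 3
Tile 2: at (2,0), goal (0,1), distance |2-0|+|0-1| = 3
Tile 4: at (2,1), goal (1,0), distance |2-1|+|1-0| = 2
Tile 1: at (2,2), goal (0,0), distance |2-0|+|2-0| = 4
Sum: 3 + 1 + 3 + 2 + 3 + 3 + 2 + 4 = 21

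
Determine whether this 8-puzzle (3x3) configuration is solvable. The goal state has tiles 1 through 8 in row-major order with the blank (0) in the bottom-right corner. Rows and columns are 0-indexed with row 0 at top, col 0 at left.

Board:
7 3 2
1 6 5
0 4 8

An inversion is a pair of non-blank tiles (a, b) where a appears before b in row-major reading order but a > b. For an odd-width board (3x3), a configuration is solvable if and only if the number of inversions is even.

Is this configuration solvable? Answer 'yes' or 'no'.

Answer: yes

Derivation:
Inversions (pairs i<j in row-major order where tile[i] > tile[j] > 0): 12
12 is even, so the puzzle is solvable.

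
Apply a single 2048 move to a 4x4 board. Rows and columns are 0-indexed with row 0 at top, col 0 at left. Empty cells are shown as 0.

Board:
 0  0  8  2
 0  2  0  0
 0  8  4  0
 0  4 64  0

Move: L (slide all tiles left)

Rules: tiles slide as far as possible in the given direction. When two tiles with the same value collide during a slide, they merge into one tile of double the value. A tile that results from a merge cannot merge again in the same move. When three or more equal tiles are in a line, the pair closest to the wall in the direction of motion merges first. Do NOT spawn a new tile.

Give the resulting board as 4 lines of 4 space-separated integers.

Slide left:
row 0: [0, 0, 8, 2] -> [8, 2, 0, 0]
row 1: [0, 2, 0, 0] -> [2, 0, 0, 0]
row 2: [0, 8, 4, 0] -> [8, 4, 0, 0]
row 3: [0, 4, 64, 0] -> [4, 64, 0, 0]

Answer:  8  2  0  0
 2  0  0  0
 8  4  0  0
 4 64  0  0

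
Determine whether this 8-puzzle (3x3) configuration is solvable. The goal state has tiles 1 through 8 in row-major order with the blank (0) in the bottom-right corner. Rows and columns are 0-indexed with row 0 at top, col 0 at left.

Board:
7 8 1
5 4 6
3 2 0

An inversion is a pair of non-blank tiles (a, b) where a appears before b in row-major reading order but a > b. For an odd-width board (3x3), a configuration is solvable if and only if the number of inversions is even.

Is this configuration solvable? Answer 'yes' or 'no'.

Inversions (pairs i<j in row-major order where tile[i] > tile[j] > 0): 20
20 is even, so the puzzle is solvable.

Answer: yes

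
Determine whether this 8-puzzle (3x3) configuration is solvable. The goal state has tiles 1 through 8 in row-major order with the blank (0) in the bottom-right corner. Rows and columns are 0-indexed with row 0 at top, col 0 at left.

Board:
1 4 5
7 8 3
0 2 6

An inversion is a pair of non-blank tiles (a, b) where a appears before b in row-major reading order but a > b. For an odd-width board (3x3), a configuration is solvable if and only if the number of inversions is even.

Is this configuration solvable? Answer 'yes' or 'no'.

Inversions (pairs i<j in row-major order where tile[i] > tile[j] > 0): 11
11 is odd, so the puzzle is not solvable.

Answer: no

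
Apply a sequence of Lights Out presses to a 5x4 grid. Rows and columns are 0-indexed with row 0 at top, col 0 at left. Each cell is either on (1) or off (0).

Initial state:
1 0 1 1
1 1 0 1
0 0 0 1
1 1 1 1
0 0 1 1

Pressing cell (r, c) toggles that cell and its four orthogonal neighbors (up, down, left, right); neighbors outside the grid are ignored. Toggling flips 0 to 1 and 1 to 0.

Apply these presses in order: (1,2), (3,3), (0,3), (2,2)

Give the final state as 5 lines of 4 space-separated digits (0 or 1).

After press 1 at (1,2):
1 0 0 1
1 0 1 0
0 0 1 1
1 1 1 1
0 0 1 1

After press 2 at (3,3):
1 0 0 1
1 0 1 0
0 0 1 0
1 1 0 0
0 0 1 0

After press 3 at (0,3):
1 0 1 0
1 0 1 1
0 0 1 0
1 1 0 0
0 0 1 0

After press 4 at (2,2):
1 0 1 0
1 0 0 1
0 1 0 1
1 1 1 0
0 0 1 0

Answer: 1 0 1 0
1 0 0 1
0 1 0 1
1 1 1 0
0 0 1 0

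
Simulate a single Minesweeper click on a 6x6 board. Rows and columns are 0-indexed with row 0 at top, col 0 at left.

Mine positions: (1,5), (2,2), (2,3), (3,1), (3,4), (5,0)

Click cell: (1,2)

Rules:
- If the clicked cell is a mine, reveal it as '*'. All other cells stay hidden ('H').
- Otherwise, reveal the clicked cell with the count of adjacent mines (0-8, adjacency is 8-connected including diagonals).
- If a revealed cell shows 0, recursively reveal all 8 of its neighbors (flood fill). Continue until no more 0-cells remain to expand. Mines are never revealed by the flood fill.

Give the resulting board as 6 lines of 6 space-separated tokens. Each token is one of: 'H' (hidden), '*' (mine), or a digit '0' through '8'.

H H H H H H
H H 2 H H H
H H H H H H
H H H H H H
H H H H H H
H H H H H H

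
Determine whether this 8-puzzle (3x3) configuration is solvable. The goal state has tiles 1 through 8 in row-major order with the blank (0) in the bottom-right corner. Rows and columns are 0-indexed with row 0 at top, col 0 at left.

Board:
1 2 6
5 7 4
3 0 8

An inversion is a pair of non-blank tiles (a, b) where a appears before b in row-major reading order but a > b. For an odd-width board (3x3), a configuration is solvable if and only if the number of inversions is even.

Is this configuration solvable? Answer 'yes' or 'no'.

Answer: yes

Derivation:
Inversions (pairs i<j in row-major order where tile[i] > tile[j] > 0): 8
8 is even, so the puzzle is solvable.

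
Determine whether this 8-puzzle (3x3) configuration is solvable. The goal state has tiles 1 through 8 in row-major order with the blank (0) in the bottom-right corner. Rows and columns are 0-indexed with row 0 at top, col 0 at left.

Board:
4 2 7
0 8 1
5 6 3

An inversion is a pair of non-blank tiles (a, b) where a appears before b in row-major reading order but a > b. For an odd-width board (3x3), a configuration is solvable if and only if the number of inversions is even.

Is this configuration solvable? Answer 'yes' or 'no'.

Inversions (pairs i<j in row-major order where tile[i] > tile[j] > 0): 14
14 is even, so the puzzle is solvable.

Answer: yes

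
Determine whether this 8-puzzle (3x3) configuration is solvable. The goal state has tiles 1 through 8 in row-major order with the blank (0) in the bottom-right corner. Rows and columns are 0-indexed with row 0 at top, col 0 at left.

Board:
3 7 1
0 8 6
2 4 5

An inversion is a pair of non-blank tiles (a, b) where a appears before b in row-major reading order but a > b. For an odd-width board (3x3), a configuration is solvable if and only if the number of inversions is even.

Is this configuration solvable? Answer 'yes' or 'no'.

Inversions (pairs i<j in row-major order where tile[i] > tile[j] > 0): 14
14 is even, so the puzzle is solvable.

Answer: yes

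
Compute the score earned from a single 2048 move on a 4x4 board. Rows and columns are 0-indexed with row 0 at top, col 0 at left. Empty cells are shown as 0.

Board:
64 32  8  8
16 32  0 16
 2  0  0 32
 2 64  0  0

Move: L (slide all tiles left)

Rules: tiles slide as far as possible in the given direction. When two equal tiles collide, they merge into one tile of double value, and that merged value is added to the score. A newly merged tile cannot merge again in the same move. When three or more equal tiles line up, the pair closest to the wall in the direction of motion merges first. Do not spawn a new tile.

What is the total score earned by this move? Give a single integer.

Answer: 16

Derivation:
Slide left:
row 0: [64, 32, 8, 8] -> [64, 32, 16, 0]  score +16 (running 16)
row 1: [16, 32, 0, 16] -> [16, 32, 16, 0]  score +0 (running 16)
row 2: [2, 0, 0, 32] -> [2, 32, 0, 0]  score +0 (running 16)
row 3: [2, 64, 0, 0] -> [2, 64, 0, 0]  score +0 (running 16)
Board after move:
64 32 16  0
16 32 16  0
 2 32  0  0
 2 64  0  0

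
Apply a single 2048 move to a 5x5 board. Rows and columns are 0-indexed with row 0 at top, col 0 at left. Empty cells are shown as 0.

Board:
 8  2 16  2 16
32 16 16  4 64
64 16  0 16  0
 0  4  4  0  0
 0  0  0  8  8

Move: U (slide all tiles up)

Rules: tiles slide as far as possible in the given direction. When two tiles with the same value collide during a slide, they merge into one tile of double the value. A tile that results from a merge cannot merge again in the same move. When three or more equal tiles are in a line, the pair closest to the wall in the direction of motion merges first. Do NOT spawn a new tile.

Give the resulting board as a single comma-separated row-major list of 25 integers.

Slide up:
col 0: [8, 32, 64, 0, 0] -> [8, 32, 64, 0, 0]
col 1: [2, 16, 16, 4, 0] -> [2, 32, 4, 0, 0]
col 2: [16, 16, 0, 4, 0] -> [32, 4, 0, 0, 0]
col 3: [2, 4, 16, 0, 8] -> [2, 4, 16, 8, 0]
col 4: [16, 64, 0, 0, 8] -> [16, 64, 8, 0, 0]

Answer: 8, 2, 32, 2, 16, 32, 32, 4, 4, 64, 64, 4, 0, 16, 8, 0, 0, 0, 8, 0, 0, 0, 0, 0, 0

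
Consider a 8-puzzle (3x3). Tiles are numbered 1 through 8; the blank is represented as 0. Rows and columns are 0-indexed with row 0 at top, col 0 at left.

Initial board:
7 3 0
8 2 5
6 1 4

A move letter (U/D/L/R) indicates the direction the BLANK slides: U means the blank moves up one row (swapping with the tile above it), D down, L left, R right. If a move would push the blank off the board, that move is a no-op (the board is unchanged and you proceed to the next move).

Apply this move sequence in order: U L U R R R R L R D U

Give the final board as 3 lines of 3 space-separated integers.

After move 1 (U):
7 3 0
8 2 5
6 1 4

After move 2 (L):
7 0 3
8 2 5
6 1 4

After move 3 (U):
7 0 3
8 2 5
6 1 4

After move 4 (R):
7 3 0
8 2 5
6 1 4

After move 5 (R):
7 3 0
8 2 5
6 1 4

After move 6 (R):
7 3 0
8 2 5
6 1 4

After move 7 (R):
7 3 0
8 2 5
6 1 4

After move 8 (L):
7 0 3
8 2 5
6 1 4

After move 9 (R):
7 3 0
8 2 5
6 1 4

After move 10 (D):
7 3 5
8 2 0
6 1 4

After move 11 (U):
7 3 0
8 2 5
6 1 4

Answer: 7 3 0
8 2 5
6 1 4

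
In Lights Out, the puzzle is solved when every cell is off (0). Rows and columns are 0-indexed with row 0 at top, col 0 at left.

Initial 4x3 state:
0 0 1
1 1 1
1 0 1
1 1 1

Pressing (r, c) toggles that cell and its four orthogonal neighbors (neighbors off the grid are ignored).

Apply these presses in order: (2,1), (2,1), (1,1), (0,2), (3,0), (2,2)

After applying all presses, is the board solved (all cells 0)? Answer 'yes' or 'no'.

After press 1 at (2,1):
0 0 1
1 0 1
0 1 0
1 0 1

After press 2 at (2,1):
0 0 1
1 1 1
1 0 1
1 1 1

After press 3 at (1,1):
0 1 1
0 0 0
1 1 1
1 1 1

After press 4 at (0,2):
0 0 0
0 0 1
1 1 1
1 1 1

After press 5 at (3,0):
0 0 0
0 0 1
0 1 1
0 0 1

After press 6 at (2,2):
0 0 0
0 0 0
0 0 0
0 0 0

Lights still on: 0

Answer: yes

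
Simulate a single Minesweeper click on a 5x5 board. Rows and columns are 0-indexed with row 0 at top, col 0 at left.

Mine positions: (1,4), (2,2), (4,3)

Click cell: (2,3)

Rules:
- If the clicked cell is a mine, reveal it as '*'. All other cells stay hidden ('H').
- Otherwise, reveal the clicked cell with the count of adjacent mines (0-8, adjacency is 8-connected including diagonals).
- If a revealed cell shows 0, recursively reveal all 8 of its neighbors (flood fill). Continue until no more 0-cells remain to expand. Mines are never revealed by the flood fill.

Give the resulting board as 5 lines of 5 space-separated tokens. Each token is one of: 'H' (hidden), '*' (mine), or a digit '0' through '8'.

H H H H H
H H H H H
H H H 2 H
H H H H H
H H H H H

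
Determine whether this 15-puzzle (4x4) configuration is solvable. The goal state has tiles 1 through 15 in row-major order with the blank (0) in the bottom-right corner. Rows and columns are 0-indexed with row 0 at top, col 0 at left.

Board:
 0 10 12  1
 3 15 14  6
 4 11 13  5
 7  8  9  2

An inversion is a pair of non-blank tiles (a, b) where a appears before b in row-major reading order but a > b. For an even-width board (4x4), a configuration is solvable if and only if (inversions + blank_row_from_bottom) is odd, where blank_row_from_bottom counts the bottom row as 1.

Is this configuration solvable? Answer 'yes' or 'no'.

Answer: yes

Derivation:
Inversions: 57
Blank is in row 0 (0-indexed from top), which is row 4 counting from the bottom (bottom = 1).
57 + 4 = 61, which is odd, so the puzzle is solvable.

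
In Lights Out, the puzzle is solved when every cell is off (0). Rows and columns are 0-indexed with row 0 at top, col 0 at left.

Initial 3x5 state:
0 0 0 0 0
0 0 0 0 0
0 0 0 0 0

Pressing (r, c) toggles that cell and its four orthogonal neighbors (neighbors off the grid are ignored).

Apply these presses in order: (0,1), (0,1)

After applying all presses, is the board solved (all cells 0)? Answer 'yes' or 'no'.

After press 1 at (0,1):
1 1 1 0 0
0 1 0 0 0
0 0 0 0 0

After press 2 at (0,1):
0 0 0 0 0
0 0 0 0 0
0 0 0 0 0

Lights still on: 0

Answer: yes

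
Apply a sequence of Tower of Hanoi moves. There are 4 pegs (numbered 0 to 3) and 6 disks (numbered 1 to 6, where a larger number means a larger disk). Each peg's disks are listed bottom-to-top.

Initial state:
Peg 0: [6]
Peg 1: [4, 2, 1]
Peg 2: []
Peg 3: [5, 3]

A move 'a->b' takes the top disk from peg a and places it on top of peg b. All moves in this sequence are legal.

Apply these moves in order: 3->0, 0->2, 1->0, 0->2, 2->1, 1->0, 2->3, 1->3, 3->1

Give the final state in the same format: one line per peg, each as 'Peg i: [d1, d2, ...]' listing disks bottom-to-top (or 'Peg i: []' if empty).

After move 1 (3->0):
Peg 0: [6, 3]
Peg 1: [4, 2, 1]
Peg 2: []
Peg 3: [5]

After move 2 (0->2):
Peg 0: [6]
Peg 1: [4, 2, 1]
Peg 2: [3]
Peg 3: [5]

After move 3 (1->0):
Peg 0: [6, 1]
Peg 1: [4, 2]
Peg 2: [3]
Peg 3: [5]

After move 4 (0->2):
Peg 0: [6]
Peg 1: [4, 2]
Peg 2: [3, 1]
Peg 3: [5]

After move 5 (2->1):
Peg 0: [6]
Peg 1: [4, 2, 1]
Peg 2: [3]
Peg 3: [5]

After move 6 (1->0):
Peg 0: [6, 1]
Peg 1: [4, 2]
Peg 2: [3]
Peg 3: [5]

After move 7 (2->3):
Peg 0: [6, 1]
Peg 1: [4, 2]
Peg 2: []
Peg 3: [5, 3]

After move 8 (1->3):
Peg 0: [6, 1]
Peg 1: [4]
Peg 2: []
Peg 3: [5, 3, 2]

After move 9 (3->1):
Peg 0: [6, 1]
Peg 1: [4, 2]
Peg 2: []
Peg 3: [5, 3]

Answer: Peg 0: [6, 1]
Peg 1: [4, 2]
Peg 2: []
Peg 3: [5, 3]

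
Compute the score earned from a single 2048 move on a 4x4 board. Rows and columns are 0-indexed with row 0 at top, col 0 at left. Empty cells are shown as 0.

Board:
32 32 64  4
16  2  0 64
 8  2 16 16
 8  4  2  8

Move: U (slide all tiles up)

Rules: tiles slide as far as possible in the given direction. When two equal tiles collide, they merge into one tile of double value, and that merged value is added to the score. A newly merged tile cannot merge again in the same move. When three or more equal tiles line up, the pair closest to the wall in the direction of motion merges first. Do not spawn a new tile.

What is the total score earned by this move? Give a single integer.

Slide up:
col 0: [32, 16, 8, 8] -> [32, 16, 16, 0]  score +16 (running 16)
col 1: [32, 2, 2, 4] -> [32, 4, 4, 0]  score +4 (running 20)
col 2: [64, 0, 16, 2] -> [64, 16, 2, 0]  score +0 (running 20)
col 3: [4, 64, 16, 8] -> [4, 64, 16, 8]  score +0 (running 20)
Board after move:
32 32 64  4
16  4 16 64
16  4  2 16
 0  0  0  8

Answer: 20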